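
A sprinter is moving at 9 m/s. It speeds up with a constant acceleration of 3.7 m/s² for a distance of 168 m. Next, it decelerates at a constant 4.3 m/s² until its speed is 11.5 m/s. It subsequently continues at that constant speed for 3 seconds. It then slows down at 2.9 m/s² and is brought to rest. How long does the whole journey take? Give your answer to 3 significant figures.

Phase 1 (accelerating): v₀ = 9.00 m/s, a = 3.7 m/s².
v² = v₀² + 2aΔx = 9.00² + 2·3.7·168 = 1320 → v = 36.4 m/s
t = (v − v₀)/a = (36.4 − 9.00)/3.7 = 7.40 s

Phase 2 (decelerating): v₀ = 36.4 m/s, a = -4.3 m/s².
v = v₀ + at → t = (11.5 − 36.4) / -4.3 = 5.79 s
v² = v₀² + 2aΔx → Δx = (11.5² − 36.4²)/(2·-4.3) = 139 m

Phase 3 (constant speed): v₀ = 11.5 m/s, a = 0 m/s².
v = v₀ + at = 11.5 + (0)(3) = 11.5 m/s
Δx = v₀t + ½at² = 11.5·3 + 0.5·0·3² = 34.5 m

Phase 4 (decelerating): v₀ = 11.5 m/s, a = -2.9 m/s².
v = v₀ + at → t = (0 − 11.5) / -2.9 = 3.97 s
v² = v₀² + 2aΔx → Δx = (0² − 11.5²)/(2·-2.9) = 22.8 m
Total time = 7.40 + 5.79 + 3.00 + 3.97 = 20.2 s

20.2 s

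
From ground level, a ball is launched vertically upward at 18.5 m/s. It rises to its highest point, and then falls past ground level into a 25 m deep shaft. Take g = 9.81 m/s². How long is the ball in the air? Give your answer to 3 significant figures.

4.83 s

Phase 1 (rising): v₀ = 18.5 m/s, a = -9.81 m/s².
v = v₀ + at → t = (0 − 18.5) / -9.81 = 1.89 s
v² = v₀² + 2aΔx → Δx = (0² − 18.5²)/(2·-9.81) = 17.4 m

Phase 2 (falling): v₀ = 0 m/s, a = -9.81 m/s².
Falls 42.4 m from rest: t = √(2·42.4/9.81) = 2.94 s; v = g·t = 28.9 m/s.
Total time = 1.89 + 2.94 = 4.83 s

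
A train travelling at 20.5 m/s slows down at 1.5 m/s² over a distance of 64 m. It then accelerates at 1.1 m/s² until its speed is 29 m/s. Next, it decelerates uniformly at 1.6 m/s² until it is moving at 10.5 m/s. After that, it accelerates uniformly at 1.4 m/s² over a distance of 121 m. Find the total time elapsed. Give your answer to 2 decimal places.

Phase 1 (decelerating): v₀ = 20.5 m/s, a = -1.5 m/s².
v² = v₀² + 2aΔx = 20.5² + 2·-1.5·64 = 228 → v = 15.1 m/s
t = (v − v₀)/a = (15.1 − 20.5)/-1.5 = 3.59 s

Phase 2 (accelerating): v₀ = 15.1 m/s, a = 1.1 m/s².
v = v₀ + at → t = (29 − 15.1) / 1.1 = 12.6 s
v² = v₀² + 2aΔx → Δx = (29² − 15.1²)/(2·1.1) = 279 m

Phase 3 (decelerating): v₀ = 29.0 m/s, a = -1.6 m/s².
v = v₀ + at → t = (10.5 − 29.0) / -1.6 = 11.6 s
v² = v₀² + 2aΔx → Δx = (10.5² − 29.0²)/(2·-1.6) = 228 m

Phase 4 (accelerating): v₀ = 10.5 m/s, a = 1.4 m/s².
v² = v₀² + 2aΔx = 10.5² + 2·1.4·121 = 449 → v = 21.2 m/s
t = (v − v₀)/a = (21.2 − 10.5)/1.4 = 7.64 s
Total time = 3.59 + 12.6 + 11.6 + 7.64 = 35.4 s

35.42 s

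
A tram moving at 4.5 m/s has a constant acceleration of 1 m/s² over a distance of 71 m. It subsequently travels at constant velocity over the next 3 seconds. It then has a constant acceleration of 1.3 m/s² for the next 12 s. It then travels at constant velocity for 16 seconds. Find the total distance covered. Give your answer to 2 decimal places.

Phase 1 (accelerating): v₀ = 4.50 m/s, a = 1 m/s².
v² = v₀² + 2aΔx = 4.50² + 2·1·71 = 162 → v = 12.7 m/s
t = (v − v₀)/a = (12.7 − 4.50)/1 = 8.24 s

Phase 2 (constant speed): v₀ = 12.7 m/s, a = 0 m/s².
v = v₀ + at = 12.7 + (0)(3) = 12.7 m/s
Δx = v₀t + ½at² = 12.7·3 + 0.5·0·3² = 38.2 m

Phase 3 (accelerating): v₀ = 12.7 m/s, a = 1.3 m/s².
v = v₀ + at = 12.7 + (1.3)(12) = 28.3 m/s
Δx = v₀t + ½at² = 12.7·12 + 0.5·1.3·12² = 246 m

Phase 4 (constant speed): v₀ = 28.3 m/s, a = 0 m/s².
v = v₀ + at = 28.3 + (0)(16) = 28.3 m/s
Δx = v₀t + ½at² = 28.3·16 + 0.5·0·16² = 453 m
Total distance = 71.0 + 38.2 + 246 + 453 = 809 m

809.07 m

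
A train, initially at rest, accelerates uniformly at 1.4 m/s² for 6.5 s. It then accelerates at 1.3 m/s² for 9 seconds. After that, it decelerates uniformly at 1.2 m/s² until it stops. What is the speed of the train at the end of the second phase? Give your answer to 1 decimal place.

Phase 1 (accelerating): v₀ = 0 m/s, a = 1.4 m/s².
v = v₀ + at = 0 + (1.4)(6.5) = 9.10 m/s
Δx = v₀t + ½at² = 0·6.5 + 0.5·1.4·6.5² = 29.6 m

Phase 2 (accelerating): v₀ = 9.10 m/s, a = 1.3 m/s².
v = v₀ + at = 9.10 + (1.3)(9) = 20.8 m/s
Δx = v₀t + ½at² = 9.10·9 + 0.5·1.3·9² = 135 m
Speed at end of phase 2 = 20.8 m/s

20.8 m/s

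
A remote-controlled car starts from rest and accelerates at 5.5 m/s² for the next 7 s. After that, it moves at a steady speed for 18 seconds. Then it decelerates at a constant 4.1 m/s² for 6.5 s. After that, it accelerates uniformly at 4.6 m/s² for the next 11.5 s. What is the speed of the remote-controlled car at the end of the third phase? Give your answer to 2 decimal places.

11.85 m/s

Phase 1 (accelerating): v₀ = 0 m/s, a = 5.5 m/s².
v = v₀ + at = 0 + (5.5)(7) = 38.5 m/s
Δx = v₀t + ½at² = 0·7 + 0.5·5.5·7² = 135 m

Phase 2 (constant speed): v₀ = 38.5 m/s, a = 0 m/s².
v = v₀ + at = 38.5 + (0)(18) = 38.5 m/s
Δx = v₀t + ½at² = 38.5·18 + 0.5·0·18² = 693 m

Phase 3 (decelerating): v₀ = 38.5 m/s, a = -4.1 m/s².
v = v₀ + at = 38.5 + (-4.1)(6.5) = 11.9 m/s
Δx = v₀t + ½at² = 38.5·6.5 + 0.5·-4.1·6.5² = 164 m
Speed at end of phase 3 = 11.9 m/s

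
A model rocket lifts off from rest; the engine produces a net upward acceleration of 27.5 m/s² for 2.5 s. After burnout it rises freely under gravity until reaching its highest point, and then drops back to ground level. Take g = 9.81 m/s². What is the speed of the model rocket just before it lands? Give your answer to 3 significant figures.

Phase 1 (powered ascent): v₀ = 0 m/s, a = 27.5 m/s².
v = v₀ + at = 0 + (27.5)(2.5) = 68.8 m/s
Δx = v₀t + ½at² = 0·2.5 + 0.5·27.5·2.5² = 85.9 m

Phase 2 (coasting upward): v₀ = 68.8 m/s, a = -9.81 m/s².
v = v₀ + at → t = (0 − 68.8) / -9.81 = 7.01 s
v² = v₀² + 2aΔx → Δx = (0² − 68.8²)/(2·-9.81) = 241 m

Phase 3 (free fall): v₀ = 0 m/s, a = -9.81 m/s².
Falls 327 m from rest: t = √(2·327/9.81) = 8.16 s; v = g·t = 80.1 m/s.
Impact speed = 80.1 m/s

80.1 m/s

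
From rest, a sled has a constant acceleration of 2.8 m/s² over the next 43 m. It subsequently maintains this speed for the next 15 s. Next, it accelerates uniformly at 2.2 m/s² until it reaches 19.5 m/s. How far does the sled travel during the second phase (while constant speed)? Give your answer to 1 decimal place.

232.8 m

Phase 1 (accelerating): v₀ = 0 m/s, a = 2.8 m/s².
v² = v₀² + 2aΔx = 0² + 2·2.8·43 = 241 → v = 15.5 m/s
t = (v − v₀)/a = (15.5 − 0)/2.8 = 5.54 s

Phase 2 (constant speed): v₀ = 15.5 m/s, a = 0 m/s².
v = v₀ + at = 15.5 + (0)(15) = 15.5 m/s
Δx = v₀t + ½at² = 15.5·15 + 0.5·0·15² = 233 m
Distance in phase 2 = 233 m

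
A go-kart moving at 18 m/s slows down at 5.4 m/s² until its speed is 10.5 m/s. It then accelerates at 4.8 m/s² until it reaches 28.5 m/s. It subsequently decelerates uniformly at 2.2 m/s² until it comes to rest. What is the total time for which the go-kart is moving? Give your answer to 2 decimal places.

18.09 s

Phase 1 (decelerating): v₀ = 18.0 m/s, a = -5.4 m/s².
v = v₀ + at → t = (10.5 − 18.0) / -5.4 = 1.39 s
v² = v₀² + 2aΔx → Δx = (10.5² − 18.0²)/(2·-5.4) = 19.8 m

Phase 2 (accelerating): v₀ = 10.5 m/s, a = 4.8 m/s².
v = v₀ + at → t = (28.5 − 10.5) / 4.8 = 3.75 s
v² = v₀² + 2aΔx → Δx = (28.5² − 10.5²)/(2·4.8) = 73.1 m

Phase 3 (decelerating): v₀ = 28.5 m/s, a = -2.2 m/s².
v = v₀ + at → t = (0 − 28.5) / -2.2 = 13.0 s
v² = v₀² + 2aΔx → Δx = (0² − 28.5²)/(2·-2.2) = 185 m
Total time = 1.39 + 3.75 + 13.0 = 18.1 s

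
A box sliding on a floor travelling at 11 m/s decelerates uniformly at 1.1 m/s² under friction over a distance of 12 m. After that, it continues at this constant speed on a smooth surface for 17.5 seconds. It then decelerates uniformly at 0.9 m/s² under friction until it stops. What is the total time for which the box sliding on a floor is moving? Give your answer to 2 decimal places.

Phase 1 (decelerating): v₀ = 11.0 m/s, a = -1.1 m/s².
v² = v₀² + 2aΔx = 11.0² + 2·-1.1·12 = 94.6 → v = 9.73 m/s
t = (v − v₀)/a = (9.73 − 11.0)/-1.1 = 1.16 s

Phase 2 (constant speed): v₀ = 9.73 m/s, a = 0 m/s².
v = v₀ + at = 9.73 + (0)(17.5) = 9.73 m/s
Δx = v₀t + ½at² = 9.73·17.5 + 0.5·0·17.5² = 170 m

Phase 3 (decelerating): v₀ = 9.73 m/s, a = -0.9 m/s².
v = v₀ + at → t = (0 − 9.73) / -0.9 = 10.8 s
v² = v₀² + 2aΔx → Δx = (0² − 9.73²)/(2·-0.9) = 52.6 m
Total time = 1.16 + 17.5 + 10.8 = 29.5 s

29.46 s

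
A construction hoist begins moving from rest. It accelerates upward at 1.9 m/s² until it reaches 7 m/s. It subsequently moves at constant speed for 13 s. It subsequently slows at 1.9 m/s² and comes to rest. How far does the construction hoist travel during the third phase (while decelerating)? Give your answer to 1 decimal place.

Phase 1 (accelerating): v₀ = 0 m/s, a = 1.9 m/s².
v = v₀ + at → t = (7 − 0) / 1.9 = 3.68 s
v² = v₀² + 2aΔx → Δx = (7² − 0²)/(2·1.9) = 12.9 m

Phase 2 (constant speed): v₀ = 7.00 m/s, a = 0 m/s².
v = v₀ + at = 7.00 + (0)(13) = 7.00 m/s
Δx = v₀t + ½at² = 7.00·13 + 0.5·0·13² = 91.0 m

Phase 3 (decelerating): v₀ = 7.00 m/s, a = -1.9 m/s².
v = v₀ + at → t = (0 − 7.00) / -1.9 = 3.68 s
v² = v₀² + 2aΔx → Δx = (0² − 7.00²)/(2·-1.9) = 12.9 m
Distance in phase 3 = 12.9 m

12.9 m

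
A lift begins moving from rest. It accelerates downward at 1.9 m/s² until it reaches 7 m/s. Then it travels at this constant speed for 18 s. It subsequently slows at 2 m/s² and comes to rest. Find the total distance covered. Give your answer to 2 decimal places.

151.14 m

Phase 1 (accelerating): v₀ = 0 m/s, a = 1.9 m/s².
v = v₀ + at → t = (7 − 0) / 1.9 = 3.68 s
v² = v₀² + 2aΔx → Δx = (7² − 0²)/(2·1.9) = 12.9 m

Phase 2 (constant speed): v₀ = 7.00 m/s, a = 0 m/s².
v = v₀ + at = 7.00 + (0)(18) = 7.00 m/s
Δx = v₀t + ½at² = 7.00·18 + 0.5·0·18² = 126 m

Phase 3 (decelerating): v₀ = 7.00 m/s, a = -2 m/s².
v = v₀ + at → t = (0 − 7.00) / -2 = 3.50 s
v² = v₀² + 2aΔx → Δx = (0² − 7.00²)/(2·-2) = 12.2 m
Total distance = 12.9 + 126 + 12.2 = 151 m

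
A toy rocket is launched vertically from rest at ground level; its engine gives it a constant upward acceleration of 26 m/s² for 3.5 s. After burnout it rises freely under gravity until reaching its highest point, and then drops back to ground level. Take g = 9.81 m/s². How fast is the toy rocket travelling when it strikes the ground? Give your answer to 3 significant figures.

107 m/s

Phase 1 (powered ascent): v₀ = 0 m/s, a = 26 m/s².
v = v₀ + at = 0 + (26)(3.5) = 91.0 m/s
Δx = v₀t + ½at² = 0·3.5 + 0.5·26·3.5² = 159 m

Phase 2 (coasting upward): v₀ = 91.0 m/s, a = -9.81 m/s².
v = v₀ + at → t = (0 − 91.0) / -9.81 = 9.28 s
v² = v₀² + 2aΔx → Δx = (0² − 91.0²)/(2·-9.81) = 422 m

Phase 3 (free fall): v₀ = 0 m/s, a = -9.81 m/s².
Falls 581 m from rest: t = √(2·581/9.81) = 10.9 s; v = g·t = 107 m/s.
Impact speed = 107 m/s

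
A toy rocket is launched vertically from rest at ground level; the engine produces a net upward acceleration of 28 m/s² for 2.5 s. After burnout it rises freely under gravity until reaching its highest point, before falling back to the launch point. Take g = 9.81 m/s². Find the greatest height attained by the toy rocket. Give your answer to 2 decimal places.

Phase 1 (powered ascent): v₀ = 0 m/s, a = 28 m/s².
v = v₀ + at = 0 + (28)(2.5) = 70.0 m/s
Δx = v₀t + ½at² = 0·2.5 + 0.5·28·2.5² = 87.5 m

Phase 2 (coasting upward): v₀ = 70.0 m/s, a = -9.81 m/s².
v = v₀ + at → t = (0 − 70.0) / -9.81 = 7.14 s
v² = v₀² + 2aΔx → Δx = (0² − 70.0²)/(2·-9.81) = 250 m
Maximum height = 87.5 + 250 = 337 m

337.25 m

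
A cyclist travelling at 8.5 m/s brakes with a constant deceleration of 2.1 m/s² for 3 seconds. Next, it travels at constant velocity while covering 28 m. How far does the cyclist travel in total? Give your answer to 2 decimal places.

Phase 1 (decelerating): v₀ = 8.50 m/s, a = -2.1 m/s².
v = v₀ + at = 8.50 + (-2.1)(3) = 2.20 m/s
Δx = v₀t + ½at² = 8.50·3 + 0.5·-2.1·3² = 16.0 m

Phase 2 (constant speed): v₀ = 2.20 m/s, a = 0 m/s².
Constant speed: t = d/v = 28/2.20 = 12.7 s
Total distance = 16.0 + 28.0 = 44.0 m

44.05 m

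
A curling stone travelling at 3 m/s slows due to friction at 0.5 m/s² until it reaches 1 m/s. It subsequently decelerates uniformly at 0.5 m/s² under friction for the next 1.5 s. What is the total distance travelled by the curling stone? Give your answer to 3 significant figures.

8.94 m

Phase 1 (decelerating): v₀ = 3.00 m/s, a = -0.5 m/s².
v = v₀ + at → t = (1 − 3.00) / -0.5 = 4.00 s
v² = v₀² + 2aΔx → Δx = (1² − 3.00²)/(2·-0.5) = 8.00 m

Phase 2 (decelerating): v₀ = 1.00 m/s, a = -0.5 m/s².
v = v₀ + at = 1.00 + (-0.5)(1.5) = 0.250 m/s
Δx = v₀t + ½at² = 1.00·1.5 + 0.5·-0.5·1.5² = 0.938 m
Total distance = 8.00 + 0.938 = 8.94 m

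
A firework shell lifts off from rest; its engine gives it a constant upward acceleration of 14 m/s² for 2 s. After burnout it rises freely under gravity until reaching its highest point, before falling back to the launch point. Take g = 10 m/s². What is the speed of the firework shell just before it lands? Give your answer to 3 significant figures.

Phase 1 (powered ascent): v₀ = 0 m/s, a = 14 m/s².
v = v₀ + at = 0 + (14)(2) = 28.0 m/s
Δx = v₀t + ½at² = 0·2 + 0.5·14·2² = 28.0 m

Phase 2 (coasting upward): v₀ = 28.0 m/s, a = -10 m/s².
v = v₀ + at → t = (0 − 28.0) / -10 = 2.80 s
v² = v₀² + 2aΔx → Δx = (0² − 28.0²)/(2·-10) = 39.2 m

Phase 3 (free fall): v₀ = 0 m/s, a = -10 m/s².
Falls 67.2 m from rest: t = √(2·67.2/10) = 3.67 s; v = g·t = 36.7 m/s.
Impact speed = 36.7 m/s

36.7 m/s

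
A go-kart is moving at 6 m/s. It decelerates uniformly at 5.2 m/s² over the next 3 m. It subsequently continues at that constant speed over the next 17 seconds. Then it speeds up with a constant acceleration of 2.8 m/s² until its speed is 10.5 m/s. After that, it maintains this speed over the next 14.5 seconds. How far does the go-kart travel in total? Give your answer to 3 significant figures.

211 m

Phase 1 (decelerating): v₀ = 6.00 m/s, a = -5.2 m/s².
v² = v₀² + 2aΔx = 6.00² + 2·-5.2·3 = 4.80 → v = 2.19 m/s
t = (v − v₀)/a = (2.19 − 6.00)/-5.2 = 0.733 s

Phase 2 (constant speed): v₀ = 2.19 m/s, a = 0 m/s².
v = v₀ + at = 2.19 + (0)(17) = 2.19 m/s
Δx = v₀t + ½at² = 2.19·17 + 0.5·0·17² = 37.2 m

Phase 3 (accelerating): v₀ = 2.19 m/s, a = 2.8 m/s².
v = v₀ + at → t = (10.5 − 2.19) / 2.8 = 2.97 s
v² = v₀² + 2aΔx → Δx = (10.5² − 2.19²)/(2·2.8) = 18.8 m

Phase 4 (constant speed): v₀ = 10.5 m/s, a = 0 m/s².
v = v₀ + at = 10.5 + (0)(14.5) = 10.5 m/s
Δx = v₀t + ½at² = 10.5·14.5 + 0.5·0·14.5² = 152 m
Total distance = 3.00 + 37.2 + 18.8 + 152 = 211 m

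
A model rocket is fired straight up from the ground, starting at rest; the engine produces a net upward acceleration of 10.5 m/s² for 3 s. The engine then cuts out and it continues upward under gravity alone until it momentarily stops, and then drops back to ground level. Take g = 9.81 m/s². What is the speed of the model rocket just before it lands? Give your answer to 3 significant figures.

43.8 m/s

Phase 1 (powered ascent): v₀ = 0 m/s, a = 10.5 m/s².
v = v₀ + at = 0 + (10.5)(3) = 31.5 m/s
Δx = v₀t + ½at² = 0·3 + 0.5·10.5·3² = 47.2 m

Phase 2 (coasting upward): v₀ = 31.5 m/s, a = -9.81 m/s².
v = v₀ + at → t = (0 − 31.5) / -9.81 = 3.21 s
v² = v₀² + 2aΔx → Δx = (0² − 31.5²)/(2·-9.81) = 50.6 m

Phase 3 (free fall): v₀ = 0 m/s, a = -9.81 m/s².
Falls 97.8 m from rest: t = √(2·97.8/9.81) = 4.47 s; v = g·t = 43.8 m/s.
Impact speed = 43.8 m/s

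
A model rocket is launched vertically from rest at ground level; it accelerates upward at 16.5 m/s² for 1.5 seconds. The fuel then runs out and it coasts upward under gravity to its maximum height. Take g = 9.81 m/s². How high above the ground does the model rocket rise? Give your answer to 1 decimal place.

Phase 1 (powered ascent): v₀ = 0 m/s, a = 16.5 m/s².
v = v₀ + at = 0 + (16.5)(1.5) = 24.8 m/s
Δx = v₀t + ½at² = 0·1.5 + 0.5·16.5·1.5² = 18.6 m

Phase 2 (coasting upward): v₀ = 24.8 m/s, a = -9.81 m/s².
v = v₀ + at → t = (0 − 24.8) / -9.81 = 2.52 s
v² = v₀² + 2aΔx → Δx = (0² − 24.8²)/(2·-9.81) = 31.2 m
Maximum height = 18.6 + 31.2 = 49.8 m

49.8 m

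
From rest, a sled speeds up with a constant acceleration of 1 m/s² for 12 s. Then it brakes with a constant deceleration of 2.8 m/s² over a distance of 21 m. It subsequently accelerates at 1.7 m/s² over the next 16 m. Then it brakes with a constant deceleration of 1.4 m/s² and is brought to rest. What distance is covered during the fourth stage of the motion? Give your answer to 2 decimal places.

Phase 1 (accelerating): v₀ = 0 m/s, a = 1 m/s².
v = v₀ + at = 0 + (1)(12) = 12.0 m/s
Δx = v₀t + ½at² = 0·12 + 0.5·1·12² = 72.0 m

Phase 2 (decelerating): v₀ = 12.0 m/s, a = -2.8 m/s².
v² = v₀² + 2aΔx = 12.0² + 2·-2.8·21 = 26.4 → v = 5.14 m/s
t = (v − v₀)/a = (5.14 − 12.0)/-2.8 = 2.45 s

Phase 3 (accelerating): v₀ = 5.14 m/s, a = 1.7 m/s².
v² = v₀² + 2aΔx = 5.14² + 2·1.7·16 = 80.8 → v = 8.99 m/s
t = (v − v₀)/a = (8.99 − 5.14)/1.7 = 2.27 s

Phase 4 (decelerating): v₀ = 8.99 m/s, a = -1.4 m/s².
v = v₀ + at → t = (0 − 8.99) / -1.4 = 6.42 s
v² = v₀² + 2aΔx → Δx = (0² − 8.99²)/(2·-1.4) = 28.9 m
Distance in phase 4 = 28.9 m

28.86 m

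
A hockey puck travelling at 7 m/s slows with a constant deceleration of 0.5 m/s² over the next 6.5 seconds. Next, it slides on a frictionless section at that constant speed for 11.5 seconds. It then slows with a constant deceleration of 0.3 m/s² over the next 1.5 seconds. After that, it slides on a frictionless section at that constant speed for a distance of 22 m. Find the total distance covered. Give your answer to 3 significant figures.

105 m

Phase 1 (decelerating): v₀ = 7.00 m/s, a = -0.5 m/s².
v = v₀ + at = 7.00 + (-0.5)(6.5) = 3.75 m/s
Δx = v₀t + ½at² = 7.00·6.5 + 0.5·-0.5·6.5² = 34.9 m

Phase 2 (constant speed): v₀ = 3.75 m/s, a = 0 m/s².
v = v₀ + at = 3.75 + (0)(11.5) = 3.75 m/s
Δx = v₀t + ½at² = 3.75·11.5 + 0.5·0·11.5² = 43.1 m

Phase 3 (decelerating): v₀ = 3.75 m/s, a = -0.3 m/s².
v = v₀ + at = 3.75 + (-0.3)(1.5) = 3.30 m/s
Δx = v₀t + ½at² = 3.75·1.5 + 0.5·-0.3·1.5² = 5.29 m

Phase 4 (constant speed): v₀ = 3.30 m/s, a = 0 m/s².
Constant speed: t = d/v = 22/3.30 = 6.67 s
Total distance = 34.9 + 43.1 + 5.29 + 22.0 = 105 m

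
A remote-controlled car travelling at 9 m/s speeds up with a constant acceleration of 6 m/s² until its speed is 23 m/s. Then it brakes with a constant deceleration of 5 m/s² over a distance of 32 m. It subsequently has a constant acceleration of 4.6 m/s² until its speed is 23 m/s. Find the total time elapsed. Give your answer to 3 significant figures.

5.90 s

Phase 1 (accelerating): v₀ = 9.00 m/s, a = 6 m/s².
v = v₀ + at → t = (23 − 9.00) / 6 = 2.33 s
v² = v₀² + 2aΔx → Δx = (23² − 9.00²)/(2·6) = 37.3 m

Phase 2 (decelerating): v₀ = 23.0 m/s, a = -5 m/s².
v² = v₀² + 2aΔx = 23.0² + 2·-5·32 = 209 → v = 14.5 m/s
t = (v − v₀)/a = (14.5 − 23.0)/-5 = 1.71 s

Phase 3 (accelerating): v₀ = 14.5 m/s, a = 4.6 m/s².
v = v₀ + at → t = (23 − 14.5) / 4.6 = 1.86 s
v² = v₀² + 2aΔx → Δx = (23² − 14.5²)/(2·4.6) = 34.8 m
Total time = 2.33 + 1.71 + 1.86 = 5.90 s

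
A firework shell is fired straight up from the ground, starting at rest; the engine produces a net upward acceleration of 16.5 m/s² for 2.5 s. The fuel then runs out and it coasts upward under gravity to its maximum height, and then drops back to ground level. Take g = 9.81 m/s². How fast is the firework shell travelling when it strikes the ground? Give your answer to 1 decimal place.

52.1 m/s

Phase 1 (powered ascent): v₀ = 0 m/s, a = 16.5 m/s².
v = v₀ + at = 0 + (16.5)(2.5) = 41.2 m/s
Δx = v₀t + ½at² = 0·2.5 + 0.5·16.5·2.5² = 51.6 m

Phase 2 (coasting upward): v₀ = 41.2 m/s, a = -9.81 m/s².
v = v₀ + at → t = (0 − 41.2) / -9.81 = 4.20 s
v² = v₀² + 2aΔx → Δx = (0² − 41.2²)/(2·-9.81) = 86.7 m

Phase 3 (free fall): v₀ = 0 m/s, a = -9.81 m/s².
Falls 138 m from rest: t = √(2·138/9.81) = 5.31 s; v = g·t = 52.1 m/s.
Impact speed = 52.1 m/s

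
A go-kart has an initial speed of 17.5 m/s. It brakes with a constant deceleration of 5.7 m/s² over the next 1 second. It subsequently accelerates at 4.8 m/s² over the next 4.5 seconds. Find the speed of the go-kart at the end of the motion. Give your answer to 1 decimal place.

33.4 m/s

Phase 1 (decelerating): v₀ = 17.5 m/s, a = -5.7 m/s².
v = v₀ + at = 17.5 + (-5.7)(1) = 11.8 m/s
Δx = v₀t + ½at² = 17.5·1 + 0.5·-5.7·1² = 14.7 m

Phase 2 (accelerating): v₀ = 11.8 m/s, a = 4.8 m/s².
v = v₀ + at = 11.8 + (4.8)(4.5) = 33.4 m/s
Δx = v₀t + ½at² = 11.8·4.5 + 0.5·4.8·4.5² = 102 m
Final speed = 33.4 m/s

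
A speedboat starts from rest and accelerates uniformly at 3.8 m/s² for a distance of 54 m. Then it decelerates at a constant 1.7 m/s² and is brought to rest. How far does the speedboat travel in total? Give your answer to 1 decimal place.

174.7 m

Phase 1 (accelerating): v₀ = 0 m/s, a = 3.8 m/s².
v² = v₀² + 2aΔx = 0² + 2·3.8·54 = 410 → v = 20.3 m/s
t = (v − v₀)/a = (20.3 − 0)/3.8 = 5.33 s

Phase 2 (decelerating): v₀ = 20.3 m/s, a = -1.7 m/s².
v = v₀ + at → t = (0 − 20.3) / -1.7 = 11.9 s
v² = v₀² + 2aΔx → Δx = (0² − 20.3²)/(2·-1.7) = 121 m
Total distance = 54.0 + 121 = 175 m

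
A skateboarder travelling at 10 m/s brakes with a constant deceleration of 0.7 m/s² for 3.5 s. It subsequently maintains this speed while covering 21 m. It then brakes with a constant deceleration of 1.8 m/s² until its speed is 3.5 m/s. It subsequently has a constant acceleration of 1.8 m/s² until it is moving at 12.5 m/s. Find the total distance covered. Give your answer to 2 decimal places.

104.14 m

Phase 1 (decelerating): v₀ = 10.0 m/s, a = -0.7 m/s².
v = v₀ + at = 10.0 + (-0.7)(3.5) = 7.55 m/s
Δx = v₀t + ½at² = 10.0·3.5 + 0.5·-0.7·3.5² = 30.7 m

Phase 2 (constant speed): v₀ = 7.55 m/s, a = 0 m/s².
Constant speed: t = d/v = 21/7.55 = 2.78 s

Phase 3 (decelerating): v₀ = 7.55 m/s, a = -1.8 m/s².
v = v₀ + at → t = (3.5 − 7.55) / -1.8 = 2.25 s
v² = v₀² + 2aΔx → Δx = (3.5² − 7.55²)/(2·-1.8) = 12.4 m

Phase 4 (accelerating): v₀ = 3.50 m/s, a = 1.8 m/s².
v = v₀ + at → t = (12.5 − 3.50) / 1.8 = 5.00 s
v² = v₀² + 2aΔx → Δx = (12.5² − 3.50²)/(2·1.8) = 40.0 m
Total distance = 30.7 + 21.0 + 12.4 + 40.0 = 104 m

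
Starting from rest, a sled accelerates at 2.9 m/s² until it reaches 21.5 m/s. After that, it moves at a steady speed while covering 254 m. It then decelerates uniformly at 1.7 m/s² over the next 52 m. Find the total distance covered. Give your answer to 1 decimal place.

385.7 m

Phase 1 (accelerating): v₀ = 0 m/s, a = 2.9 m/s².
v = v₀ + at → t = (21.5 − 0) / 2.9 = 7.41 s
v² = v₀² + 2aΔx → Δx = (21.5² − 0²)/(2·2.9) = 79.7 m

Phase 2 (constant speed): v₀ = 21.5 m/s, a = 0 m/s².
Constant speed: t = d/v = 254/21.5 = 11.8 s

Phase 3 (decelerating): v₀ = 21.5 m/s, a = -1.7 m/s².
v² = v₀² + 2aΔx = 21.5² + 2·-1.7·52 = 285 → v = 16.9 m/s
t = (v − v₀)/a = (16.9 − 21.5)/-1.7 = 2.71 s
Total distance = 79.7 + 254 + 52.0 = 386 m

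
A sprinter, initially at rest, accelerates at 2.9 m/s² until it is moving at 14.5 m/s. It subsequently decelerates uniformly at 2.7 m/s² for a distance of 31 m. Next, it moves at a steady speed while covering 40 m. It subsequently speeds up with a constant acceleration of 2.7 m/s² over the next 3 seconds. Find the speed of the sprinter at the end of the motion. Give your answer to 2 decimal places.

14.65 m/s

Phase 1 (accelerating): v₀ = 0 m/s, a = 2.9 m/s².
v = v₀ + at → t = (14.5 − 0) / 2.9 = 5.00 s
v² = v₀² + 2aΔx → Δx = (14.5² − 0²)/(2·2.9) = 36.2 m

Phase 2 (decelerating): v₀ = 14.5 m/s, a = -2.7 m/s².
v² = v₀² + 2aΔx = 14.5² + 2·-2.7·31 = 42.8 → v = 6.55 m/s
t = (v − v₀)/a = (6.55 − 14.5)/-2.7 = 2.95 s

Phase 3 (constant speed): v₀ = 6.55 m/s, a = 0 m/s².
Constant speed: t = d/v = 40/6.55 = 6.11 s

Phase 4 (accelerating): v₀ = 6.55 m/s, a = 2.7 m/s².
v = v₀ + at = 6.55 + (2.7)(3) = 14.6 m/s
Δx = v₀t + ½at² = 6.55·3 + 0.5·2.7·3² = 31.8 m
Final speed = 14.6 m/s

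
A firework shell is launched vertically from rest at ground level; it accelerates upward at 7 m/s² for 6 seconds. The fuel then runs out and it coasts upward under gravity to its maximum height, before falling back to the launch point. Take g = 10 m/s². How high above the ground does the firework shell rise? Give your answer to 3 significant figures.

Phase 1 (powered ascent): v₀ = 0 m/s, a = 7 m/s².
v = v₀ + at = 0 + (7)(6) = 42.0 m/s
Δx = v₀t + ½at² = 0·6 + 0.5·7·6² = 126 m

Phase 2 (coasting upward): v₀ = 42.0 m/s, a = -10 m/s².
v = v₀ + at → t = (0 − 42.0) / -10 = 4.20 s
v² = v₀² + 2aΔx → Δx = (0² − 42.0²)/(2·-10) = 88.2 m
Maximum height = 126 + 88.2 = 214 m

214 m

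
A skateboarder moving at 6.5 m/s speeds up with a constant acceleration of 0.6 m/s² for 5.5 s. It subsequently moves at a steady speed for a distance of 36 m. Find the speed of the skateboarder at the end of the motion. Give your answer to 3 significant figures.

Phase 1 (accelerating): v₀ = 6.50 m/s, a = 0.6 m/s².
v = v₀ + at = 6.50 + (0.6)(5.5) = 9.80 m/s
Δx = v₀t + ½at² = 6.50·5.5 + 0.5·0.6·5.5² = 44.8 m

Phase 2 (constant speed): v₀ = 9.80 m/s, a = 0 m/s².
Constant speed: t = d/v = 36/9.80 = 3.67 s
Final speed = 9.80 m/s

9.80 m/s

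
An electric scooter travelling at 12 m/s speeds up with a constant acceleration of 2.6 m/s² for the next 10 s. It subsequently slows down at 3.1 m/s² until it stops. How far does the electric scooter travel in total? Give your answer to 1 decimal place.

482.9 m

Phase 1 (accelerating): v₀ = 12.0 m/s, a = 2.6 m/s².
v = v₀ + at = 12.0 + (2.6)(10) = 38.0 m/s
Δx = v₀t + ½at² = 12.0·10 + 0.5·2.6·10² = 250 m

Phase 2 (decelerating): v₀ = 38.0 m/s, a = -3.1 m/s².
v = v₀ + at → t = (0 − 38.0) / -3.1 = 12.3 s
v² = v₀² + 2aΔx → Δx = (0² − 38.0²)/(2·-3.1) = 233 m
Total distance = 250 + 233 = 483 m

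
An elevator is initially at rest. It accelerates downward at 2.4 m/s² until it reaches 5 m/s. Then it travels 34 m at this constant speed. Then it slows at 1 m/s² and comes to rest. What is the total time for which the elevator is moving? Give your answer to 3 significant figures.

Phase 1 (accelerating): v₀ = 0 m/s, a = 2.4 m/s².
v = v₀ + at → t = (5 − 0) / 2.4 = 2.08 s
v² = v₀² + 2aΔx → Δx = (5² − 0²)/(2·2.4) = 5.21 m

Phase 2 (constant speed): v₀ = 5.00 m/s, a = 0 m/s².
Constant speed: t = d/v = 34/5.00 = 6.80 s

Phase 3 (decelerating): v₀ = 5.00 m/s, a = -1 m/s².
v = v₀ + at → t = (0 − 5.00) / -1 = 5.00 s
v² = v₀² + 2aΔx → Δx = (0² − 5.00²)/(2·-1) = 12.5 m
Total time = 2.08 + 6.80 + 5.00 = 13.9 s

13.9 s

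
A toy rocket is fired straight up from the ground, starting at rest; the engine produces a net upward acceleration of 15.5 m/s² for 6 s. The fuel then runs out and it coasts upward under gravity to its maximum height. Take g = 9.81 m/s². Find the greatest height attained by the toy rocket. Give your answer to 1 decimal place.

719.8 m

Phase 1 (powered ascent): v₀ = 0 m/s, a = 15.5 m/s².
v = v₀ + at = 0 + (15.5)(6) = 93.0 m/s
Δx = v₀t + ½at² = 0·6 + 0.5·15.5·6² = 279 m

Phase 2 (coasting upward): v₀ = 93.0 m/s, a = -9.81 m/s².
v = v₀ + at → t = (0 − 93.0) / -9.81 = 9.48 s
v² = v₀² + 2aΔx → Δx = (0² − 93.0²)/(2·-9.81) = 441 m
Maximum height = 279 + 441 = 720 m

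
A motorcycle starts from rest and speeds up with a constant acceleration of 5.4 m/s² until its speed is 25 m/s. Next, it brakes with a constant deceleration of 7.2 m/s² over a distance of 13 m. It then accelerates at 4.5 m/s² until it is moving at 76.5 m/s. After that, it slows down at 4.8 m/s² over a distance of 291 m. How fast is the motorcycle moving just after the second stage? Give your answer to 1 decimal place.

Phase 1 (accelerating): v₀ = 0 m/s, a = 5.4 m/s².
v = v₀ + at → t = (25 − 0) / 5.4 = 4.63 s
v² = v₀² + 2aΔx → Δx = (25² − 0²)/(2·5.4) = 57.9 m

Phase 2 (decelerating): v₀ = 25.0 m/s, a = -7.2 m/s².
v² = v₀² + 2aΔx = 25.0² + 2·-7.2·13 = 438 → v = 20.9 m/s
t = (v − v₀)/a = (20.9 − 25.0)/-7.2 = 0.566 s
Speed at end of phase 2 = 20.9 m/s

20.9 m/s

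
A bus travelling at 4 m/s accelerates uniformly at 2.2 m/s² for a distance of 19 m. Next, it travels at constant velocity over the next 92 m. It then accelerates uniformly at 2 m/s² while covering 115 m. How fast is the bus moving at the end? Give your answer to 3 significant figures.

Phase 1 (accelerating): v₀ = 4.00 m/s, a = 2.2 m/s².
v² = v₀² + 2aΔx = 4.00² + 2·2.2·19 = 99.6 → v = 9.98 m/s
t = (v − v₀)/a = (9.98 − 4.00)/2.2 = 2.72 s

Phase 2 (constant speed): v₀ = 9.98 m/s, a = 0 m/s².
Constant speed: t = d/v = 92/9.98 = 9.22 s

Phase 3 (accelerating): v₀ = 9.98 m/s, a = 2 m/s².
v² = v₀² + 2aΔx = 9.98² + 2·2·115 = 560 → v = 23.7 m/s
t = (v − v₀)/a = (23.7 − 9.98)/2 = 6.84 s
Final speed = 23.7 m/s

23.7 m/s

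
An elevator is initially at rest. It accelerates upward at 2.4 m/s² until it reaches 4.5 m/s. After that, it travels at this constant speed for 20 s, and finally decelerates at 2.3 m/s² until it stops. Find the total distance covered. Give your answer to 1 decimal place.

98.6 m

Phase 1 (accelerating): v₀ = 0 m/s, a = 2.4 m/s².
v = v₀ + at → t = (4.5 − 0) / 2.4 = 1.88 s
v² = v₀² + 2aΔx → Δx = (4.5² − 0²)/(2·2.4) = 4.22 m

Phase 2 (constant speed): v₀ = 4.50 m/s, a = 0 m/s².
v = v₀ + at = 4.50 + (0)(20) = 4.50 m/s
Δx = v₀t + ½at² = 4.50·20 + 0.5·0·20² = 90.0 m

Phase 3 (decelerating): v₀ = 4.50 m/s, a = -2.3 m/s².
v = v₀ + at → t = (0 − 4.50) / -2.3 = 1.96 s
v² = v₀² + 2aΔx → Δx = (0² − 4.50²)/(2·-2.3) = 4.40 m
Total distance = 4.22 + 90.0 + 4.40 = 98.6 m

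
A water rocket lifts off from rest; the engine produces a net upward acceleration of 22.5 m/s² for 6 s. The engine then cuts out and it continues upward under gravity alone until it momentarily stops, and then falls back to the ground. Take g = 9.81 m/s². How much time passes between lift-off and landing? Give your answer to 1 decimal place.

36.3 s

Phase 1 (powered ascent): v₀ = 0 m/s, a = 22.5 m/s².
v = v₀ + at = 0 + (22.5)(6) = 135 m/s
Δx = v₀t + ½at² = 0·6 + 0.5·22.5·6² = 405 m

Phase 2 (coasting upward): v₀ = 135 m/s, a = -9.81 m/s².
v = v₀ + at → t = (0 − 135) / -9.81 = 13.8 s
v² = v₀² + 2aΔx → Δx = (0² − 135²)/(2·-9.81) = 929 m

Phase 3 (free fall): v₀ = 0 m/s, a = -9.81 m/s².
Falls 1330 m from rest: t = √(2·1330/9.81) = 16.5 s; v = g·t = 162 m/s.
Total time = 6.00 + 13.8 + 16.5 = 36.3 s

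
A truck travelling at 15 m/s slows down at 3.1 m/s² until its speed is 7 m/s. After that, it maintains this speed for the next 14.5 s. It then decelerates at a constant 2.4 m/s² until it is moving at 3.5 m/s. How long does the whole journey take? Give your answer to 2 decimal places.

18.54 s

Phase 1 (decelerating): v₀ = 15.0 m/s, a = -3.1 m/s².
v = v₀ + at → t = (7 − 15.0) / -3.1 = 2.58 s
v² = v₀² + 2aΔx → Δx = (7² − 15.0²)/(2·-3.1) = 28.4 m

Phase 2 (constant speed): v₀ = 7.00 m/s, a = 0 m/s².
v = v₀ + at = 7.00 + (0)(14.5) = 7.00 m/s
Δx = v₀t + ½at² = 7.00·14.5 + 0.5·0·14.5² = 102 m

Phase 3 (decelerating): v₀ = 7.00 m/s, a = -2.4 m/s².
v = v₀ + at → t = (3.5 − 7.00) / -2.4 = 1.46 s
v² = v₀² + 2aΔx → Δx = (3.5² − 7.00²)/(2·-2.4) = 7.66 m
Total time = 2.58 + 14.5 + 1.46 = 18.5 s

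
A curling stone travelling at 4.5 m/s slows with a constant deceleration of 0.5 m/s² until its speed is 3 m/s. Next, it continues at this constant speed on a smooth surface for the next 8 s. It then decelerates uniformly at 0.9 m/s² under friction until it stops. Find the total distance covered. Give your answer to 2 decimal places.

Phase 1 (decelerating): v₀ = 4.50 m/s, a = -0.5 m/s².
v = v₀ + at → t = (3 − 4.50) / -0.5 = 3.00 s
v² = v₀² + 2aΔx → Δx = (3² − 4.50²)/(2·-0.5) = 11.2 m

Phase 2 (constant speed): v₀ = 3.00 m/s, a = 0 m/s².
v = v₀ + at = 3.00 + (0)(8) = 3.00 m/s
Δx = v₀t + ½at² = 3.00·8 + 0.5·0·8² = 24.0 m

Phase 3 (decelerating): v₀ = 3.00 m/s, a = -0.9 m/s².
v = v₀ + at → t = (0 − 3.00) / -0.9 = 3.33 s
v² = v₀² + 2aΔx → Δx = (0² − 3.00²)/(2·-0.9) = 5.00 m
Total distance = 11.2 + 24.0 + 5.00 = 40.2 m

40.25 m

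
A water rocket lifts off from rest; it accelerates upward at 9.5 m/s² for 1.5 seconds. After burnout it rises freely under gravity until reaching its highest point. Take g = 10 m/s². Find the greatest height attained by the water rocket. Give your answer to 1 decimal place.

20.8 m

Phase 1 (powered ascent): v₀ = 0 m/s, a = 9.5 m/s².
v = v₀ + at = 0 + (9.5)(1.5) = 14.2 m/s
Δx = v₀t + ½at² = 0·1.5 + 0.5·9.5·1.5² = 10.7 m

Phase 2 (coasting upward): v₀ = 14.2 m/s, a = -10 m/s².
v = v₀ + at → t = (0 − 14.2) / -10 = 1.43 s
v² = v₀² + 2aΔx → Δx = (0² − 14.2²)/(2·-10) = 10.2 m
Maximum height = 10.7 + 10.2 = 20.8 m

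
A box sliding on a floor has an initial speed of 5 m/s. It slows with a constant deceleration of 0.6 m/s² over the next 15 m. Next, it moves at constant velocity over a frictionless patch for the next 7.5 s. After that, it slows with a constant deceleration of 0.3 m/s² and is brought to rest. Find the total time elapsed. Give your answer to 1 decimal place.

Phase 1 (decelerating): v₀ = 5.00 m/s, a = -0.6 m/s².
v² = v₀² + 2aΔx = 5.00² + 2·-0.6·15 = 7.00 → v = 2.65 m/s
t = (v − v₀)/a = (2.65 − 5.00)/-0.6 = 3.92 s

Phase 2 (constant speed): v₀ = 2.65 m/s, a = 0 m/s².
v = v₀ + at = 2.65 + (0)(7.5) = 2.65 m/s
Δx = v₀t + ½at² = 2.65·7.5 + 0.5·0·7.5² = 19.8 m

Phase 3 (decelerating): v₀ = 2.65 m/s, a = -0.3 m/s².
v = v₀ + at → t = (0 − 2.65) / -0.3 = 8.82 s
v² = v₀² + 2aΔx → Δx = (0² − 2.65²)/(2·-0.3) = 11.7 m
Total time = 3.92 + 7.50 + 8.82 = 20.2 s

20.2 s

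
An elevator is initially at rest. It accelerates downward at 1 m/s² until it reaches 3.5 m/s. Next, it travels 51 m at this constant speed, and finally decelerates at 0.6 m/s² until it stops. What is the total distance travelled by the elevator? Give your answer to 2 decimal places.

Phase 1 (accelerating): v₀ = 0 m/s, a = 1 m/s².
v = v₀ + at → t = (3.5 − 0) / 1 = 3.50 s
v² = v₀² + 2aΔx → Δx = (3.5² − 0²)/(2·1) = 6.12 m

Phase 2 (constant speed): v₀ = 3.50 m/s, a = 0 m/s².
Constant speed: t = d/v = 51/3.50 = 14.6 s

Phase 3 (decelerating): v₀ = 3.50 m/s, a = -0.6 m/s².
v = v₀ + at → t = (0 − 3.50) / -0.6 = 5.83 s
v² = v₀² + 2aΔx → Δx = (0² − 3.50²)/(2·-0.6) = 10.2 m
Total distance = 6.12 + 51.0 + 10.2 = 67.3 m

67.33 m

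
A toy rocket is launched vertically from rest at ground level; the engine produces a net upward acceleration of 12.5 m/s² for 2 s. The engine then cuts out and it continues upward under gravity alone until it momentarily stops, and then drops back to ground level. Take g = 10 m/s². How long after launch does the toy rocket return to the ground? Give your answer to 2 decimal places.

7.85 s

Phase 1 (powered ascent): v₀ = 0 m/s, a = 12.5 m/s².
v = v₀ + at = 0 + (12.5)(2) = 25.0 m/s
Δx = v₀t + ½at² = 0·2 + 0.5·12.5·2² = 25.0 m

Phase 2 (coasting upward): v₀ = 25.0 m/s, a = -10 m/s².
v = v₀ + at → t = (0 − 25.0) / -10 = 2.50 s
v² = v₀² + 2aΔx → Δx = (0² − 25.0²)/(2·-10) = 31.2 m

Phase 3 (free fall): v₀ = 0 m/s, a = -10 m/s².
Falls 56.2 m from rest: t = √(2·56.2/10) = 3.35 s; v = g·t = 33.5 m/s.
Total time = 2.00 + 2.50 + 3.35 = 7.85 s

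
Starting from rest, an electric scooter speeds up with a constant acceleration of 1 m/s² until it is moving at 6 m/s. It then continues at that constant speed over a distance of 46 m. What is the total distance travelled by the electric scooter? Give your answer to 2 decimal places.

64.00 m

Phase 1 (accelerating): v₀ = 0 m/s, a = 1 m/s².
v = v₀ + at → t = (6 − 0) / 1 = 6.00 s
v² = v₀² + 2aΔx → Δx = (6² − 0²)/(2·1) = 18.0 m

Phase 2 (constant speed): v₀ = 6.00 m/s, a = 0 m/s².
Constant speed: t = d/v = 46/6.00 = 7.67 s
Total distance = 18.0 + 46.0 = 64.0 m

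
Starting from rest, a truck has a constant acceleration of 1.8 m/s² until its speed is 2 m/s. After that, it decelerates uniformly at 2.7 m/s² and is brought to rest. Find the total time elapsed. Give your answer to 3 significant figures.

1.85 s

Phase 1 (accelerating): v₀ = 0 m/s, a = 1.8 m/s².
v = v₀ + at → t = (2 − 0) / 1.8 = 1.11 s
v² = v₀² + 2aΔx → Δx = (2² − 0²)/(2·1.8) = 1.11 m

Phase 2 (decelerating): v₀ = 2.00 m/s, a = -2.7 m/s².
v = v₀ + at → t = (0 − 2.00) / -2.7 = 0.741 s
v² = v₀² + 2aΔx → Δx = (0² − 2.00²)/(2·-2.7) = 0.741 m
Total time = 1.11 + 0.741 = 1.85 s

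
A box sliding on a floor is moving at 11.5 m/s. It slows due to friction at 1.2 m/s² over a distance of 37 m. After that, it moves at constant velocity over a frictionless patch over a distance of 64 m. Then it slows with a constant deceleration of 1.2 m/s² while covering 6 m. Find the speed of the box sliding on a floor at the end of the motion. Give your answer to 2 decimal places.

5.39 m/s

Phase 1 (decelerating): v₀ = 11.5 m/s, a = -1.2 m/s².
v² = v₀² + 2aΔx = 11.5² + 2·-1.2·37 = 43.5 → v = 6.59 m/s
t = (v − v₀)/a = (6.59 − 11.5)/-1.2 = 4.09 s

Phase 2 (constant speed): v₀ = 6.59 m/s, a = 0 m/s².
Constant speed: t = d/v = 64/6.59 = 9.71 s

Phase 3 (decelerating): v₀ = 6.59 m/s, a = -1.2 m/s².
v² = v₀² + 2aΔx = 6.59² + 2·-1.2·6 = 29.1 → v = 5.39 m/s
t = (v − v₀)/a = (5.39 − 6.59)/-1.2 = 1.00 s
Final speed = 5.39 m/s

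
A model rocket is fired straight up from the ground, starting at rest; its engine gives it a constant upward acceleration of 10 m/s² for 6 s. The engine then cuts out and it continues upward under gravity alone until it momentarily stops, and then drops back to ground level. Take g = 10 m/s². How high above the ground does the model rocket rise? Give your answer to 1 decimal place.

360.0 m

Phase 1 (powered ascent): v₀ = 0 m/s, a = 10 m/s².
v = v₀ + at = 0 + (10)(6) = 60.0 m/s
Δx = v₀t + ½at² = 0·6 + 0.5·10·6² = 180 m

Phase 2 (coasting upward): v₀ = 60.0 m/s, a = -10 m/s².
v = v₀ + at → t = (0 − 60.0) / -10 = 6.00 s
v² = v₀² + 2aΔx → Δx = (0² − 60.0²)/(2·-10) = 180 m
Maximum height = 180 + 180 = 360 m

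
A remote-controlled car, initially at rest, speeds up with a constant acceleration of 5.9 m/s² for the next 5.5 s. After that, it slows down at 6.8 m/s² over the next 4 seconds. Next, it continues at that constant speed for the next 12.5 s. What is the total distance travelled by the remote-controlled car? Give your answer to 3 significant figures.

230 m

Phase 1 (accelerating): v₀ = 0 m/s, a = 5.9 m/s².
v = v₀ + at = 0 + (5.9)(5.5) = 32.5 m/s
Δx = v₀t + ½at² = 0·5.5 + 0.5·5.9·5.5² = 89.2 m

Phase 2 (decelerating): v₀ = 32.5 m/s, a = -6.8 m/s².
v = v₀ + at = 32.5 + (-6.8)(4) = 5.25 m/s
Δx = v₀t + ½at² = 32.5·4 + 0.5·-6.8·4² = 75.4 m

Phase 3 (constant speed): v₀ = 5.25 m/s, a = 0 m/s².
v = v₀ + at = 5.25 + (0)(12.5) = 5.25 m/s
Δx = v₀t + ½at² = 5.25·12.5 + 0.5·0·12.5² = 65.6 m
Total distance = 89.2 + 75.4 + 65.6 = 230 m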